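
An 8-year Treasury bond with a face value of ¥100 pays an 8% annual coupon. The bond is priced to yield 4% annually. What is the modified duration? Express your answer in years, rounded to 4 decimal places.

Periodic yield y = 0.04. First find Macaulay duration:
  t   CF        PV=CF/(1+0.04)^t    t·PV
  1         8.00         7.6923         7.6923
  2         8.00         7.3964        14.7929
  3         8.00         7.1120        21.3359
  4         8.00         6.8384        27.3537
  5         8.00         6.5754        32.8771
  6         8.00         6.3225        37.9351
  7         8.00         6.0793        42.5554
  8       108.00        78.9145       631.3163
  Σ                    126.9310       815.8588
P = 126.9310; Macaulay duration = 815.8588 / 126.9310 = 6.42758 years.
Modified duration = D_Mac / (1 + y) = 6.42758 / 1.04 = 6.18036 years.

6.1804 years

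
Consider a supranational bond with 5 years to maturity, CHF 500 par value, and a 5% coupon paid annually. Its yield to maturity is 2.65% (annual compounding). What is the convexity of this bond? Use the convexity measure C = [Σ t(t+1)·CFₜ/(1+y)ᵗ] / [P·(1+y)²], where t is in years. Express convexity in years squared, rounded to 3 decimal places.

25.231

With y = 0.0265:
  t   CF        PV=CF/(1+0.0265)^t    t·PV        t(t+1)·PV
  1        25.00        24.3546        24.3546          48.7092
  2        25.00        23.7259        47.4517         142.3552
  3        25.00        23.1134        69.3401         277.3604
  4        25.00        22.5167        90.0667         450.3334
  5       525.00       460.6431     2,303.2153      13,819.2919
  Σ                    554.3536     2,534.4284      14,738.0501
P = 554.3536.
Convexity = Σ t(t+1)·PV / [P·(1+y)²] = 14,738.0501 / (554.3536 × 1.053702) = 25.23105.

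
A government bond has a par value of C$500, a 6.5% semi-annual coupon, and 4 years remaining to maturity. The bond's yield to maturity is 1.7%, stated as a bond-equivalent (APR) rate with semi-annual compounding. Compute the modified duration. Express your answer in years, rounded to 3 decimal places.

3.595 years

Periodic yield y = 0.0085. First find Macaulay duration:
  t   CF        PV=CF/(1+0.0085)^t    t·PV
  1        16.25        16.1130        16.1130
  2        16.25        15.9772        31.9545
  3        16.25        15.8426        47.5277
  4        16.25        15.7090        62.8362
  5        16.25        15.5766        77.8832
  6        16.25        15.4454        92.6721
  7        16.25        15.3152       107.2062
  8       516.25       482.4506     3,859.6047
  Σ                    592.4297     4,295.7977
P = 592.4297; Macaulay duration = 4,295.7977 / 592.4297 = 7.25115 half-year periods = 3.62558 years.
Modified duration = D_Mac / (1 + y) = 3.62558 / 1.0085 = 3.59502 years.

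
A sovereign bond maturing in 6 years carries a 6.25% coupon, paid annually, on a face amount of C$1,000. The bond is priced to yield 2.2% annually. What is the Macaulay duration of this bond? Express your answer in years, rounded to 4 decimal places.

Periodic yield y = 0.022. Discount each cash flow and weight by its year:
  t   CF        PV=CF/(1+0.022)^t    t·PV
  1        62.50        61.1546        61.1546
  2        62.50        59.8382       119.6763
  3        62.50        58.5501       175.6502
  4        62.50        57.2897       229.1587
  5        62.50        56.0564       280.2822
  6     1,062.50       932.4457     5,594.6744
  Σ                  1,225.3347     6,460.5964
Price P = Σ PV = 1,225.3347.
Macaulay duration = Σ(t·PV) / P = 6,460.5964 / 1,225.3347 = 5.27252 years.

5.2725 years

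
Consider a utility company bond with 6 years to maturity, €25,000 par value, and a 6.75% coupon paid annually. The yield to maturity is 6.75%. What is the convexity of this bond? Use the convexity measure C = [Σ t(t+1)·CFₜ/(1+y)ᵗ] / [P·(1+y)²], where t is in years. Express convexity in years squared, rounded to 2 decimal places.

29.79

With y = 0.0675:
  t   CF        PV=CF/(1+0.0675)^t    t·PV        t(t+1)·PV
  1     1,687.50     1,580.7963     1,580.7963       3,161.5925
  2     1,687.50     1,480.8396     2,961.6792       8,885.0375
  3     1,687.50     1,387.2034     4,161.6101      16,646.4403
  4     1,687.50     1,299.4879     5,197.9517      25,989.7584
  5     1,687.50     1,217.3189     6,086.5945      36,519.5668
  6    26,687.50    18,034.3540   108,206.1240     757,442.8678
  Σ                 25,000.0000   128,194.7556     848,645.2633
P = 25,000.0000.
Convexity = Σ t(t+1)·PV / [P·(1+y)²] = 848,645.2633 / (25,000.0000 × 1.139556) = 29.78862.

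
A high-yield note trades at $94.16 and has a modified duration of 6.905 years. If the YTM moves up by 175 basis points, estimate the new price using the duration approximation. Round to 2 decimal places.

Duration approximation: ΔP/P ≈ -D_mod · Δy = -6.905 × (+0.0175) = -0.1208375.
New price ≈ 94.16 × (1 - 0.1208375) = 82.781941.

$82.78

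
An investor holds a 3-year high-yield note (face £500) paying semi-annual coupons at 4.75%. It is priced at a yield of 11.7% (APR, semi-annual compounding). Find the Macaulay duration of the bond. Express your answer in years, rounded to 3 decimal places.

Periodic yield y = 0.0585. Discount each cash flow and weight by its period:
  t   CF        PV=CF/(1+0.0585)^t    t·PV
  1       11.875        11.2187        11.2187
  2       11.875        10.5987        21.1974
  3       11.875        10.0129        30.0388
  4       11.875         9.4595        37.8382
  5       11.875         8.9367        44.6837
  6      511.875       363.9307     2,183.5845
  Σ                    414.1573     2,328.5612
Price P = Σ PV = 414.1573.
Macaulay duration = Σ(t·PV) / P = 2,328.5612 / 414.1573 = 5.62241 half-year periods.
In years: 5.62241 / 2 = 2.81120 years.

2.811 years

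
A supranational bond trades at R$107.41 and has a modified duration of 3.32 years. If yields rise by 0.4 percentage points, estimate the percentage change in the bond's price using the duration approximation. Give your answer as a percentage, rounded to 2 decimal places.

-1.33%

Duration approximation: ΔP/P ≈ -D_mod · Δy = -3.32 × (+0.004) = -0.013280.
As a percentage: -1.3280%.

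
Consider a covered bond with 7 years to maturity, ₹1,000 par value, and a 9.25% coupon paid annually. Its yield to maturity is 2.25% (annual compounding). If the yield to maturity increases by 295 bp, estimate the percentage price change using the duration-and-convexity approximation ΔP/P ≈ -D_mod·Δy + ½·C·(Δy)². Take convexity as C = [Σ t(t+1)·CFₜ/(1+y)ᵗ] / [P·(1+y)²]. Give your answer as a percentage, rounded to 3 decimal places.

With y = 0.0225:
  t   CF        PV=CF/(1+0.0225)^t    t·PV        t(t+1)·PV
  1        92.50        90.4645        90.4645         180.9291
  2        92.50        88.4739       176.9478         530.8433
  3        92.50        86.5270       259.5811       1,038.3243
  4        92.50        84.6230       338.4920       1,692.4602
  5        92.50        82.7609       413.8044       2,482.8267
  6        92.50        80.9397       485.6385       3,399.4693
  7     1,092.50       934.9281     6,544.4969      52,355.9755
  Σ                  1,448.7172     8,309.4253      61,680.8284
P = 1,448.7172; D_Mac = 5.73571 yrs; D_mod = 5.60950 yrs; C = 40.72302.
Duration effect: -5.60950 × (+0.0295) = -0.165480
Convexity effect: 0.5 × 40.72302 × (0.0295)² = +0.0177196
ΔP/P ≈ -0.165480 + 0.0177196 = -0.147761 = -14.7761%.

-14.776%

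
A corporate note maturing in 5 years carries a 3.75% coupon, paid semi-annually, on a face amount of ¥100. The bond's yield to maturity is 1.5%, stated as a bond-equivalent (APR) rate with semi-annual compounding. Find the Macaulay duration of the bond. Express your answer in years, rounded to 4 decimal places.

Periodic yield y = 0.0075. Discount each cash flow and weight by its period:
  t   CF        PV=CF/(1+0.0075)^t    t·PV
  1        1.875         1.8610         1.8610
  2        1.875         1.8472         3.6944
  3        1.875         1.8334         5.5003
  4        1.875         1.8198         7.2792
  5        1.875         1.8062         9.0312
  6        1.875         1.7928        10.7568
  7        1.875         1.7795        12.4562
  8        1.875         1.7662        14.1296
  9        1.875         1.7531        15.7775
  10     101.875        94.5403       945.4032
  Σ                    110.7995     1,025.8894
Price P = Σ PV = 110.7995.
Macaulay duration = Σ(t·PV) / P = 1,025.8894 / 110.7995 = 9.25897 half-year periods.
In years: 9.25897 / 2 = 4.62948 years.

4.6295 years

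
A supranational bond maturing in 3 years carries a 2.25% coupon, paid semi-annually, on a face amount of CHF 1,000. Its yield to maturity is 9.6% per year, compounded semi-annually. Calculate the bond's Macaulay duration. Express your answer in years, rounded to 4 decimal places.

2.9067 years

Periodic yield y = 0.048. Discount each cash flow and weight by its period:
  t   CF        PV=CF/(1+0.048)^t    t·PV
  1        11.25        10.7347        10.7347
  2        11.25        10.2431        20.4861
  3        11.25         9.7739        29.3218
  4        11.25         9.3263        37.3050
  5        11.25         8.8991        44.4955
  6     1,011.25       763.2922     4,579.7534
  Σ                    812.2693     4,722.0965
Price P = Σ PV = 812.2693.
Macaulay duration = Σ(t·PV) / P = 4,722.0965 / 812.2693 = 5.81346 half-year periods.
In years: 5.81346 / 2 = 2.90673 years.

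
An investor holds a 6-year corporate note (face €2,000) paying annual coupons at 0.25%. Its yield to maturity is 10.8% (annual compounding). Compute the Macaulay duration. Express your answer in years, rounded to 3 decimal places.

Periodic yield y = 0.108. Discount each cash flow and weight by its year:
  t   CF        PV=CF/(1+0.108)^t    t·PV
  1         5.00         4.5126         4.5126
  2         5.00         4.0728         8.1456
  3         5.00         3.6758        11.0274
  4         5.00         3.3175        13.2700
  5         5.00         2.9941        14.9707
  6     2,005.00     1,083.6170     6,501.7021
  Σ                  1,102.1898     6,553.6283
Price P = Σ PV = 1,102.1898.
Macaulay duration = Σ(t·PV) / P = 6,553.6283 / 1,102.1898 = 5.94601 years.

5.946 years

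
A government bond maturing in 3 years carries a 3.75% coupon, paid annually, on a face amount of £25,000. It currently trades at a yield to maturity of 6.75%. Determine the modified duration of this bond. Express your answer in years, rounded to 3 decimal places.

Periodic yield y = 0.0675. First find Macaulay duration:
  t   CF        PV=CF/(1+0.0675)^t    t·PV
  1       937.50       878.2201       878.2201
  2       937.50       822.6887     1,645.3773
  3    25,937.50    21,321.8293    63,965.4880
  Σ                 23,022.7381    66,489.0855
P = 23,022.7381; Macaulay duration = 66,489.0855 / 23,022.7381 = 2.88797 years.
Modified duration = D_Mac / (1 + y) = 2.88797 / 1.0675 = 2.70536 years.

2.705 years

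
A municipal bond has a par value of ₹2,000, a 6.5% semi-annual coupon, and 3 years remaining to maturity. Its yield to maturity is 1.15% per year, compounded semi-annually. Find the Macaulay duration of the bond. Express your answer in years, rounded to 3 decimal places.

2.792 years

Periodic yield y = 0.00575. Discount each cash flow and weight by its period:
  t   CF        PV=CF/(1+0.00575)^t    t·PV
  1        65.00        64.6284        64.6284
  2        65.00        64.2589       128.5178
  3        65.00        63.8915       191.6746
  4        65.00        63.5262       254.1050
  5        65.00        63.1631       315.8153
  6     2,065.00     1,995.1696    11,971.0173
  Σ                  2,314.6377    12,925.7583
Price P = Σ PV = 2,314.6377.
Macaulay duration = Σ(t·PV) / P = 12,925.7583 / 2,314.6377 = 5.58435 half-year periods.
In years: 5.58435 / 2 = 2.79218 years.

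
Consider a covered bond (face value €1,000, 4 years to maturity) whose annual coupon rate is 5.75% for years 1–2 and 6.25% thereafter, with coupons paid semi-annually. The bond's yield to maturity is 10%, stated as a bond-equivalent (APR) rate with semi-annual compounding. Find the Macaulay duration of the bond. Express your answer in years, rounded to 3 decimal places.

Periodic yield y = 0.05. Discount each cash flow and weight by its period:
  t   CF        PV=CF/(1+0.05)^t    t·PV
  1        28.75        27.3810        27.3810
  2        28.75        26.0771        52.1542
  3        28.75        24.8353        74.5060
  4        28.75        23.6527        94.6108
  5        31.25        24.4852       122.4260
  6        31.25        23.3192       139.9154
  7        31.25        22.2088       155.4615
  8     1,031.25       697.9906     5,583.9247
  Σ                    869.9499     6,250.3796
Price P = Σ PV = 869.9499.
Macaulay duration = Σ(t·PV) / P = 6,250.3796 / 869.9499 = 7.18476 half-year periods.
In years: 7.18476 / 2 = 3.59238 years.

3.592 years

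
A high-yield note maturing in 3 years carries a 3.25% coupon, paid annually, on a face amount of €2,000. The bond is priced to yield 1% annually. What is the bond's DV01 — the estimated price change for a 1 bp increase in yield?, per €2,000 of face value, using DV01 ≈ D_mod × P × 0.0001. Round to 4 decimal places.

Periodic yield y = 0.01.
  t   CF        PV=CF/(1+0.01)^t    t·PV
  1        65.00        64.3564        64.3564
  2        65.00        63.7192       127.4385
  3     2,065.00     2,004.2687     6,012.8060
  Σ                  2,132.3443     6,204.6009
P = 2,132.3443; D_Mac = 2.90976 yrs; D_mod = 2.88095 yrs.
DV01 ≈ 2.88095 × 2,132.3443 × 0.0001 = 0.614317.

€0.6143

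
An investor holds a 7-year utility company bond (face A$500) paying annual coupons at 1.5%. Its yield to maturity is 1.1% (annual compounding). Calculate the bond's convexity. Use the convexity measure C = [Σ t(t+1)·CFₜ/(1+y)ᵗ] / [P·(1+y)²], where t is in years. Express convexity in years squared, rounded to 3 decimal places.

With y = 0.011:
  t   CF        PV=CF/(1+0.011)^t    t·PV        t(t+1)·PV
  1         7.50         7.4184         7.4184          14.8368
  2         7.50         7.3377        14.6754          44.0261
  3         7.50         7.2578        21.7735          87.0942
  4         7.50         7.1789        28.7155         143.5776
  5         7.50         7.1008        35.5039         213.0231
  6         7.50         7.0235        42.1411         294.9875
  7       507.50       470.0867     3,290.6069      26,324.8548
  Σ                    513.4038     3,440.8346      27,122.4001
P = 513.4038.
Convexity = Σ t(t+1)·PV / [P·(1+y)²] = 27,122.4001 / (513.4038 × 1.022121) = 51.68526.

51.685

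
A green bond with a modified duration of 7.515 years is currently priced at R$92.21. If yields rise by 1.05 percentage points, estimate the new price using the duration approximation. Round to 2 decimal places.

R$84.93

Duration approximation: ΔP/P ≈ -D_mod · Δy = -7.515 × (+0.0105) = -0.0789075.
New price ≈ 92.21 × (1 - 0.0789075) = 84.933939425.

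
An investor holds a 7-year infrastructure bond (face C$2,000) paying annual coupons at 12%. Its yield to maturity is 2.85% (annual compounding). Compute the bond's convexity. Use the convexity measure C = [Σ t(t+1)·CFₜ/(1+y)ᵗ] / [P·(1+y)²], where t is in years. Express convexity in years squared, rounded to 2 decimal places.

With y = 0.0285:
  t   CF        PV=CF/(1+0.0285)^t    t·PV        t(t+1)·PV
  1       240.00       233.3495       233.3495         466.6991
  2       240.00       226.8834       453.7667       1,361.3002
  3       240.00       220.5964       661.7891       2,647.1564
  4       240.00       214.4836       857.9343       4,289.6717
  5       240.00       208.5402     1,042.7009       6,256.2057
  6       240.00       202.7615     1,216.5689       8,515.9824
  7     2,240.00     1,840.0005    12,880.0037     103,040.0292
  Σ                  3,146.6150    17,346.1132     126,577.0446
P = 3,146.6150.
Convexity = Σ t(t+1)·PV / [P·(1+y)²] = 126,577.0446 / (3,146.6150 × 1.057812) = 38.02794.

38.03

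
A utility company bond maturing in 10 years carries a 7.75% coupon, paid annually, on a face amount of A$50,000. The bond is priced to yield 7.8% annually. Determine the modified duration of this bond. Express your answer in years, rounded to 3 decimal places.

6.779 years

Periodic yield y = 0.078. First find Macaulay duration:
  t   CF        PV=CF/(1+0.078)^t    t·PV
  1     3,875.00     3,594.6197     3,594.6197
  2     3,875.00     3,334.5266     6,669.0532
  3     3,875.00     3,093.2529     9,279.7586
  4     3,875.00     2,869.4368    11,477.7472
  5     3,875.00     2,661.8152    13,309.0761
  6     3,875.00     2,469.2163    14,815.2980
  7     3,875.00     2,290.5532    16,033.8723
  8     3,875.00     2,124.8174    16,998.5394
  9     3,875.00     1,971.0737    17,739.6631
  10   53,875.00    25,421.4123   254,214.1232
  Σ                 49,830.7241   364,131.7508
P = 49,830.7241; Macaulay duration = 364,131.7508 / 49,830.7241 = 7.30737 years.
Modified duration = D_Mac / (1 + y) = 7.30737 / 1.078 = 6.77864 years.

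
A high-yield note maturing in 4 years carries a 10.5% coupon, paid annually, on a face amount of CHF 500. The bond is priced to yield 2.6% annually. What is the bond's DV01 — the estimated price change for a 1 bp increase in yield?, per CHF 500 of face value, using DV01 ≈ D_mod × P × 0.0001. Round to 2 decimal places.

CHF 0.22

Periodic yield y = 0.026.
  t   CF        PV=CF/(1+0.026)^t    t·PV
  1        52.50        51.1696        51.1696
  2        52.50        49.8729        99.7458
  3        52.50        48.6091       145.8272
  4       552.50       498.5892     1,994.3567
  Σ                    648.2407     2,291.0992
P = 648.2407; D_Mac = 3.53433 yrs; D_mod = 3.44477 yrs.
DV01 ≈ 3.44477 × 648.2407 × 0.0001 = 0.223304.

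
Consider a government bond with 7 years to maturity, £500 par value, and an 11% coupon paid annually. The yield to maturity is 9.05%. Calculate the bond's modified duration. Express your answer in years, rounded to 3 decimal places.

Periodic yield y = 0.0905. First find Macaulay duration:
  t   CF        PV=CF/(1+0.0905)^t    t·PV
  1        55.00        50.4356        50.4356
  2        55.00        46.2500        92.4999
  3        55.00        42.4117       127.2351
  4        55.00        38.8920       155.5679
  5        55.00        35.6644       178.3218
  6        55.00        32.7046       196.2275
  7       555.00       302.6309     2,118.4164
  Σ                    548.9891     2,918.7042
P = 548.9891; Macaulay duration = 2,918.7042 / 548.9891 = 5.31651 years.
Modified duration = D_Mac / (1 + y) = 5.31651 / 1.0905 = 4.87529 years.

4.875 years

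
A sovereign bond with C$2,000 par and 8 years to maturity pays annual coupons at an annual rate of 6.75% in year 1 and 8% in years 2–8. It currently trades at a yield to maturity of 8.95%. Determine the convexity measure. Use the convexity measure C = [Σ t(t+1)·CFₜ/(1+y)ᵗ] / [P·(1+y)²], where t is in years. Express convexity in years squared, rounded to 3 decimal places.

With y = 0.0895:
  t   CF        PV=CF/(1+0.0895)^t    t·PV        t(t+1)·PV
  1       135.00       123.9101       123.9101         247.8201
  2       160.00       134.7924       269.5849         808.7546
  3       160.00       123.7195       371.1586       1,484.6344
  4       160.00       113.5563       454.2250       2,271.1250
  5       160.00       104.2279       521.1393       3,126.8357
  6       160.00        95.6658       573.9946       4,017.9624
  7       160.00        87.8070       614.6493       4,917.1943
  8     2,160.00     1,088.0175     8,704.1399      78,337.2589
  Σ                  1,871.6964    11,632.8016      95,211.5854
P = 1,871.6964.
Convexity = Σ t(t+1)·PV / [P·(1+y)²] = 95,211.5854 / (1,871.6964 × 1.187010) = 42.85484.

42.855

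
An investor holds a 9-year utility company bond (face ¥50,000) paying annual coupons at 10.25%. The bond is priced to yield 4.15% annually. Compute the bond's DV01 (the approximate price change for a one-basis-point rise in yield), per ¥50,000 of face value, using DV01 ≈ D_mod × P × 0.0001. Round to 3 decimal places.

Periodic yield y = 0.0415.
  t   CF        PV=CF/(1+0.0415)^t    t·PV
  1     5,125.00     4,920.7873     4,920.7873
  2     5,125.00     4,724.7118     9,449.4236
  3     5,125.00     4,536.4491    13,609.3474
  4     5,125.00     4,355.6881    17,422.7524
  5     5,125.00     4,182.1297    20,910.6485
  6     5,125.00     4,015.4870    24,092.9220
  7     5,125.00     3,855.4844    26,988.3908
  8     5,125.00     3,701.8573    29,614.8585
  9    55,125.00    38,230.9539   344,078.5849
  Σ                 72,523.5486   491,087.7154
P = 72,523.5486; D_Mac = 6.77142 yrs; D_mod = 6.50161 yrs.
DV01 ≈ 6.50161 × 72,523.5486 × 0.0001 = 47.151965.

¥47.152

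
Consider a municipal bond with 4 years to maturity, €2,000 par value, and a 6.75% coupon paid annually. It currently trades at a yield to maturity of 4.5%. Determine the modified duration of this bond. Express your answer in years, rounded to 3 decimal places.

Periodic yield y = 0.045. First find Macaulay duration:
  t   CF        PV=CF/(1+0.045)^t    t·PV
  1       135.00       129.1866       129.1866
  2       135.00       123.6235       247.2471
  3       135.00       118.3000       354.9001
  4     2,135.00     1,790.3285     7,161.3139
  Σ                  2,161.4387     7,892.6477
P = 2,161.4387; Macaulay duration = 7,892.6477 / 2,161.4387 = 3.65157 years.
Modified duration = D_Mac / (1 + y) = 3.65157 / 1.045 = 3.49433 years.

3.494 years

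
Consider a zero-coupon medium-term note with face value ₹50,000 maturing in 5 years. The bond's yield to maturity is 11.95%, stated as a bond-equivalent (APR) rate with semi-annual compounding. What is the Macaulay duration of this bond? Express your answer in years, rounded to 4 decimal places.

A zero-coupon bond has a single cash flow at maturity, so its Macaulay duration equals its maturity: 5 years.
(Equivalently: 10 semi-annual periods ÷ 2 = 5 years.)

5.0000 years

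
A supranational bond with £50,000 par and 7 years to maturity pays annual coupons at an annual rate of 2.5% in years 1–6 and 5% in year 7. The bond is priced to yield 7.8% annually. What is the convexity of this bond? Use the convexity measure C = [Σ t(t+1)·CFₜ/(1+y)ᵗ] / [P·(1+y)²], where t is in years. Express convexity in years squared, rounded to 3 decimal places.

42.886

With y = 0.078:
  t   CF        PV=CF/(1+0.078)^t    t·PV        t(t+1)·PV
  1     1,250.00     1,159.5547     1,159.5547       2,319.1095
  2     1,250.00     1,075.6537     2,151.3075       6,453.9224
  3     1,250.00       997.8235     2,993.4705      11,973.8821
  4     1,250.00       925.6248     3,702.4991      18,512.4955
  5     1,250.00       858.6501     4,293.2503      25,759.5020
  6     1,250.00       796.5214     4,779.1284      33,453.8988
  7    52,500.00    31,033.3013   217,233.1088   1,737,864.8707
  Σ                 36,847.1295   236,312.3194   1,836,337.6810
P = 36,847.1295.
Convexity = Σ t(t+1)·PV / [P·(1+y)²] = 1,836,337.6810 / (36,847.1295 × 1.162084) = 42.88559.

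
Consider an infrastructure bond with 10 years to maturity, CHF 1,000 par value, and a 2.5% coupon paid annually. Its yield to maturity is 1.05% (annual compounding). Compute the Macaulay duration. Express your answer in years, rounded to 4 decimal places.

Periodic yield y = 0.0105. Discount each cash flow and weight by its year:
  t   CF        PV=CF/(1+0.0105)^t    t·PV
  1        25.00        24.7402        24.7402
  2        25.00        24.4832        48.9663
  3        25.00        24.2288        72.6863
  4        25.00        23.9770        95.9080
  5        25.00        23.7279       118.6393
  6        25.00        23.4813       140.8878
  7        25.00        23.2373       162.6611
  8        25.00        22.9958       183.9668
  9        25.00        22.7569       204.8121
  10    1,025.00       923.3380     9,233.3795
  Σ                  1,136.9663    10,286.6474
Price P = Σ PV = 1,136.9663.
Macaulay duration = Σ(t·PV) / P = 10,286.6474 / 1,136.9663 = 9.04745 years.

9.0475 years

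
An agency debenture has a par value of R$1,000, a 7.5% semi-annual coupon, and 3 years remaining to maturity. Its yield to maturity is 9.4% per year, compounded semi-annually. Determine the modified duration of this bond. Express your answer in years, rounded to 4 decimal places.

Periodic yield y = 0.047. First find Macaulay duration:
  t   CF        PV=CF/(1+0.047)^t    t·PV
  1        37.50        35.8166        35.8166
  2        37.50        34.2088        68.4176
  3        37.50        32.6732        98.0195
  4        37.50        31.2065       124.8259
  5        37.50        29.8056       149.0280
  6     1,037.50       787.6042     4,725.6251
  Σ                    951.3148     5,201.7327
P = 951.3148; Macaulay duration = 5,201.7327 / 951.3148 = 5.46794 half-year periods = 2.73397 years.
Modified duration = D_Mac / (1 + y) = 2.73397 / 1.047 = 2.61124 years.

2.6112 years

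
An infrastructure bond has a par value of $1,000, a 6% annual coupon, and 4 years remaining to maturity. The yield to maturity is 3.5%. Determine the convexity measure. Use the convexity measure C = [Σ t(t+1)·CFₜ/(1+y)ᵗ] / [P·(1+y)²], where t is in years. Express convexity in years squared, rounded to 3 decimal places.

16.737

With y = 0.035:
  t   CF        PV=CF/(1+0.035)^t    t·PV        t(t+1)·PV
  1        60.00        57.9710        57.9710         115.9420
  2        60.00        56.0106       112.0213         336.0639
  3        60.00        54.1166       162.3497         649.3987
  4     1,060.00       923.7288     3,694.9150      18,474.5752
  Σ                  1,091.8270     4,027.2570      19,575.9799
P = 1,091.8270.
Convexity = Σ t(t+1)·PV / [P·(1+y)²] = 19,575.9799 / (1,091.8270 × 1.071225) = 16.73744.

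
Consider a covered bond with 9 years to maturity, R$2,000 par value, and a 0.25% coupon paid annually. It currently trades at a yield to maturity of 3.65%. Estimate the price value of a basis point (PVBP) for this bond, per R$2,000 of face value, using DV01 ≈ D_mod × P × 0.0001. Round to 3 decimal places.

Periodic yield y = 0.0365.
  t   CF        PV=CF/(1+0.0365)^t    t·PV
  1         5.00         4.8239         4.8239
  2         5.00         4.6541         9.3081
  3         5.00         4.4902        13.4705
  4         5.00         4.3320        17.3282
  5         5.00         4.1795        20.8975
  6         5.00         4.0323        24.1939
  7         5.00         3.8903        27.2322
  8         5.00         3.7533        30.0266
  9     2,005.00     1,452.0803    13,068.7223
  Σ                  1,486.2359    13,216.0031
P = 1,486.2359; D_Mac = 8.89226 yrs; D_mod = 8.57913 yrs.
DV01 ≈ 8.57913 × 1,486.2359 × 0.0001 = 1.275061.

R$1.275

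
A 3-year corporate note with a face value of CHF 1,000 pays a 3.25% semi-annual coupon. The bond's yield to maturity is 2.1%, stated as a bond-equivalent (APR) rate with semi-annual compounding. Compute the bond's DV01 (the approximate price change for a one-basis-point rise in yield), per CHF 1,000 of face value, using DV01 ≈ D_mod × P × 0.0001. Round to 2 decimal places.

Periodic yield y = 0.0105.
  t   CF        PV=CF/(1+0.0105)^t    t·PV
  1        16.25        16.0811        16.0811
  2        16.25        15.9141        31.8281
  3        16.25        15.7487        47.2461
  4        16.25        15.5850        62.3402
  5        16.25        15.4231        77.1155
  6     1,016.25       954.5148     5,727.0886
  Σ                  1,033.2668     5,961.6996
P = 1,033.2668; D_Mac = 5.76976 half-year periods = 2.88488 yrs; D_mod = 2.85490 yrs.
DV01 ≈ 2.85490 × 1,033.2668 × 0.0001 = 0.294988.

CHF 0.29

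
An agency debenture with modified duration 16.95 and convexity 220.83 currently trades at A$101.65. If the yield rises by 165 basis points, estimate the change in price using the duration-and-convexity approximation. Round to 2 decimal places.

-A$25.37

Duration effect: -D_mod·Δy = -16.95 × (+0.0165) = -0.279675
Convexity effect: ½·C·(Δy)² = 0.5 × 220.83 × (0.0165)² = +0.03006048375
ΔP/P ≈ -0.279675 + 0.03006048375 = -0.24961451625
ΔP ≈ 101.65 × (-0.24961451625) = -25.3733155768125.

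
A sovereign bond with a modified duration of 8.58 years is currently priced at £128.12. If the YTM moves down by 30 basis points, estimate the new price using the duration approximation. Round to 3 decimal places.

£131.418

Duration approximation: ΔP/P ≈ -D_mod · Δy = -8.58 × (-0.003) = +0.025740.
New price ≈ 128.12 × (1 + 0.025740) = 131.4178088.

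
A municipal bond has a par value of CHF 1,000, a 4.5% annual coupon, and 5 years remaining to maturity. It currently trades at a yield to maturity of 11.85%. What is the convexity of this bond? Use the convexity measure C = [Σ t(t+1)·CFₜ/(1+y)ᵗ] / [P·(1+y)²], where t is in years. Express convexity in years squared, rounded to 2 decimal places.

With y = 0.1185:
  t   CF        PV=CF/(1+0.1185)^t    t·PV        t(t+1)·PV
  1        45.00        40.2325        40.2325          80.4649
  2        45.00        35.9700        71.9400         215.8200
  3        45.00        32.1591        96.4774         385.9098
  4        45.00        28.7520       115.0081         575.0407
  5     1,045.00       596.9478     2,984.7389      17,908.4337
  Σ                    734.0614     3,308.3970      19,165.6691
P = 734.0614.
Convexity = Σ t(t+1)·PV / [P·(1+y)²] = 19,165.6691 / (734.0614 × 1.251042) = 20.86986.

20.87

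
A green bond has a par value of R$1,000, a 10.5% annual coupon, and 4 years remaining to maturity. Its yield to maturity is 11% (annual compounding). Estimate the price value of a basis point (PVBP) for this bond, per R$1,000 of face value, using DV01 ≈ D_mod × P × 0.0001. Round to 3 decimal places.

Periodic yield y = 0.11.
  t   CF        PV=CF/(1+0.11)^t    t·PV
  1       105.00        94.5946        94.5946
  2       105.00        85.2204       170.4407
  3       105.00        76.7751       230.3253
  4     1,105.00       727.8977     2,911.5909
  Σ                    984.4878     3,406.9515
P = 984.4878; D_Mac = 3.46063 yrs; D_mod = 3.11769 yrs.
DV01 ≈ 3.11769 × 984.4878 × 0.0001 = 0.306933.

R$0.307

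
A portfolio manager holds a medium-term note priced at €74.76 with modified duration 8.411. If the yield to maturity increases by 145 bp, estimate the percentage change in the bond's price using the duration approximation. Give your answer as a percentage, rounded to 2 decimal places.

-12.20%

Duration approximation: ΔP/P ≈ -D_mod · Δy = -8.411 × (+0.0145) = -0.1219595.
As a percentage: -12.19595%.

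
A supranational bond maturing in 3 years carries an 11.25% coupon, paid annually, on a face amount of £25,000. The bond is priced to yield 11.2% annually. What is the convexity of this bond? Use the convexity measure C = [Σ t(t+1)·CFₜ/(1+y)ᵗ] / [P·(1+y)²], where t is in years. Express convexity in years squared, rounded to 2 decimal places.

8.45

With y = 0.112:
  t   CF        PV=CF/(1+0.112)^t    t·PV        t(t+1)·PV
  1     2,812.50     2,529.2266     2,529.2266       5,058.4532
  2     2,812.50     2,274.4844     4,548.9687      13,646.9062
  3    27,812.50    20,226.7295    60,680.1885     242,720.7540
  Σ                 25,030.4405    67,758.3839     261,426.1135
P = 25,030.4405.
Convexity = Σ t(t+1)·PV / [P·(1+y)²] = 261,426.1135 / (25,030.4405 × 1.236544) = 8.44639.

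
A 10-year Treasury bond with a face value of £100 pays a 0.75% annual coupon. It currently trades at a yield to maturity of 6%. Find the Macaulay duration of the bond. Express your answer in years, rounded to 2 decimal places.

Periodic yield y = 0.06. Discount each cash flow and weight by its year:
  t   CF        PV=CF/(1+0.06)^t    t·PV
  1         0.75         0.7075         0.7075
  2         0.75         0.6675         1.3350
  3         0.75         0.6297         1.8891
  4         0.75         0.5941         2.3763
  5         0.75         0.5604         2.8022
  6         0.75         0.5287         3.1723
  7         0.75         0.4988         3.4915
  8         0.75         0.4706         3.7645
  9         0.75         0.4439         3.9953
  10      100.75        56.2583       562.5827
  Σ                     61.3595       586.1166
Price P = Σ PV = 61.3595.
Macaulay duration = Σ(t·PV) / P = 586.1166 / 61.3595 = 9.55217 years.

9.55 years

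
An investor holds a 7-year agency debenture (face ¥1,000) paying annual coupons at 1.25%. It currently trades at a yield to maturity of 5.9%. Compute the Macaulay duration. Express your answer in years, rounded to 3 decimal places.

Periodic yield y = 0.059. Discount each cash flow and weight by its year:
  t   CF        PV=CF/(1+0.059)^t    t·PV
  1        12.50        11.8036        11.8036
  2        12.50        11.1460        22.2920
  3        12.50        10.5250        31.5750
  4        12.50         9.9386        39.7545
  5        12.50         9.3849        46.9246
  6        12.50         8.8621        53.1723
  7     1,012.50       677.8339     4,744.8376
  Σ                    739.4941     4,950.3595
Price P = Σ PV = 739.4941.
Macaulay duration = Σ(t·PV) / P = 4,950.3595 / 739.4941 = 6.69425 years.

6.694 years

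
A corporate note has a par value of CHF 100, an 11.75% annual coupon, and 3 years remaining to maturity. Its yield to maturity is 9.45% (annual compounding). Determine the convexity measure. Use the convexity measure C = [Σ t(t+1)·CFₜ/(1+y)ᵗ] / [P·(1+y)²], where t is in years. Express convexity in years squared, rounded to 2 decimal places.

With y = 0.0945:
  t   CF        PV=CF/(1+0.0945)^t    t·PV        t(t+1)·PV
  1        11.75        10.7355        10.7355          21.4710
  2        11.75         9.8086        19.6172          58.8515
  3       111.75        85.2315       255.6946       1,022.7782
  Σ                    105.7756       286.0472       1,103.1007
P = 105.7756.
Convexity = Σ t(t+1)·PV / [P·(1+y)²] = 1,103.1007 / (105.7756 × 1.197930) = 8.70559.

8.71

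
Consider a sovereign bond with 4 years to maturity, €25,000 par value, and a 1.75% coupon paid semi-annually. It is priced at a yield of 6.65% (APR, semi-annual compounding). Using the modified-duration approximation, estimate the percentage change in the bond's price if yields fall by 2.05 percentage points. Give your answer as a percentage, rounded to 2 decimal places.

+7.67%

Periodic yield y = 0.03325. Modified duration first:
  t   CF        PV=CF/(1+0.03325)^t    t·PV
  1       218.75       211.7106       211.7106
  2       218.75       204.8978       409.7955
  3       218.75       198.3042       594.9125
  4       218.75       191.9227       767.6909
  5       218.75       185.7467       928.7333
  6       218.75       179.7693     1,078.6159
  7       218.75       173.9843     1,217.8904
  8    25,218.75    19,412.4453   155,299.5623
  Σ                 20,758.7809   160,508.9114
P = 20,758.7809; D_Mac = 7.73210 half-year periods = 3.86605 yrs; D_mod = 3.86605/(1+0.03325) = 3.74164 yrs.
ΔP/P ≈ -D_mod · Δy = -3.74164 × (-0.0205) = +0.076704 = +7.6704%.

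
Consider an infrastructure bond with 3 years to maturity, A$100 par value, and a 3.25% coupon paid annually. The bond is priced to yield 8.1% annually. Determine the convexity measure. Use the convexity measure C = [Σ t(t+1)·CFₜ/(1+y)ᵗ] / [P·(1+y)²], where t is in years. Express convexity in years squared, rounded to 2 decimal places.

With y = 0.081:
  t   CF        PV=CF/(1+0.081)^t    t·PV        t(t+1)·PV
  1         3.25         3.0065         3.0065           6.0130
  2         3.25         2.7812         5.5624          16.6872
  3       103.25        81.7359       245.2078         980.8311
  Σ                     87.5236       253.7766       1,003.5312
P = 87.5236.
Convexity = Σ t(t+1)·PV / [P·(1+y)²] = 1,003.5312 / (87.5236 × 1.168561) = 9.81193.

9.81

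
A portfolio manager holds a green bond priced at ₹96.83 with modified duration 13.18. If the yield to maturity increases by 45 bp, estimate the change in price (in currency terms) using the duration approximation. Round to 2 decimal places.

Duration approximation: ΔP/P ≈ -D_mod · Δy = -13.18 × (+0.0045) = -0.059310.
ΔP ≈ 96.83 × (-0.059310) = -5.7429873.

-₹5.74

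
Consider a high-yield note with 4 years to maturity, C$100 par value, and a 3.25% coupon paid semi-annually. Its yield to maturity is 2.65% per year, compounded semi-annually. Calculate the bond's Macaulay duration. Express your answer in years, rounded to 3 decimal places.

3.786 years

Periodic yield y = 0.01325. Discount each cash flow and weight by its period:
  t   CF        PV=CF/(1+0.01325)^t    t·PV
  1        1.625         1.6038         1.6038
  2        1.625         1.5828         3.1656
  3        1.625         1.5621         4.6862
  4        1.625         1.5417         6.1666
  5        1.625         1.5215         7.6075
  6        1.625         1.5016         9.0096
  7        1.625         1.4820        10.3737
  8      101.625        91.4677       731.7414
  Σ                    102.2630       774.3544
Price P = Σ PV = 102.2630.
Macaulay duration = Σ(t·PV) / P = 774.3544 / 102.2630 = 7.57219 half-year periods.
In years: 7.57219 / 2 = 3.78609 years.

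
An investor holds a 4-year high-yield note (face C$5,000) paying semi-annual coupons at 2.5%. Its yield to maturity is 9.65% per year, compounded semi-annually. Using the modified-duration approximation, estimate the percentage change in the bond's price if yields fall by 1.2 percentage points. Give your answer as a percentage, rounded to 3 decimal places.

Periodic yield y = 0.04825. Modified duration first:
  t   CF        PV=CF/(1+0.04825)^t    t·PV
  1        62.50        59.6232        59.6232
  2        62.50        56.8788       113.7576
  3        62.50        54.2607       162.7821
  4        62.50        51.7631       207.0525
  5        62.50        49.3805       246.9026
  6        62.50        47.1076       282.6455
  7        62.50        44.9393       314.5748
  8     5,062.50     3,472.5305    27,780.2439
  Σ                  3,836.4836    29,167.5822
P = 3,836.4836; D_Mac = 7.60269 half-year periods = 3.80134 yrs; D_mod = 3.80134/(1+0.04825) = 3.62637 yrs.
ΔP/P ≈ -D_mod · Δy = -3.62637 × (-0.012) = +0.043516 = +4.3516%.

+4.352%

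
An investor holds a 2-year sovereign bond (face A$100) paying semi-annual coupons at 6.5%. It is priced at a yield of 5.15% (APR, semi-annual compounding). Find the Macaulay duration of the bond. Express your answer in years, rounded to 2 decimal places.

1.91 years

Periodic yield y = 0.02575. Discount each cash flow and weight by its period:
  t   CF        PV=CF/(1+0.02575)^t    t·PV
  1         3.25         3.1684         3.1684
  2         3.25         3.0889         6.1777
  3         3.25         3.0113         9.0340
  4       103.25        93.2661       373.0645
  Σ                    102.5348       391.4447
Price P = Σ PV = 102.5348.
Macaulay duration = Σ(t·PV) / P = 391.4447 / 102.5348 = 3.81768 half-year periods.
In years: 3.81768 / 2 = 1.90884 years.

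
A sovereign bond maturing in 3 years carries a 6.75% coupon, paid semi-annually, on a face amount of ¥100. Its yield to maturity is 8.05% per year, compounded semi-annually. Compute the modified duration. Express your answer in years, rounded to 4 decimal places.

2.6539 years

Periodic yield y = 0.04025. First find Macaulay duration:
  t   CF        PV=CF/(1+0.04025)^t    t·PV
  1        3.375         3.2444         3.2444
  2        3.375         3.1189         6.2378
  3        3.375         2.9982         8.9946
  4        3.375         2.8822        11.5288
  5        3.375         2.7707        13.8534
  6      103.375        81.5810       489.4862
  Σ                     96.5954       533.3451
P = 96.5954; Macaulay duration = 533.3451 / 96.5954 = 5.52143 half-year periods = 2.76072 years.
Modified duration = D_Mac / (1 + y) = 2.76072 / 1.04025 = 2.65390 years.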